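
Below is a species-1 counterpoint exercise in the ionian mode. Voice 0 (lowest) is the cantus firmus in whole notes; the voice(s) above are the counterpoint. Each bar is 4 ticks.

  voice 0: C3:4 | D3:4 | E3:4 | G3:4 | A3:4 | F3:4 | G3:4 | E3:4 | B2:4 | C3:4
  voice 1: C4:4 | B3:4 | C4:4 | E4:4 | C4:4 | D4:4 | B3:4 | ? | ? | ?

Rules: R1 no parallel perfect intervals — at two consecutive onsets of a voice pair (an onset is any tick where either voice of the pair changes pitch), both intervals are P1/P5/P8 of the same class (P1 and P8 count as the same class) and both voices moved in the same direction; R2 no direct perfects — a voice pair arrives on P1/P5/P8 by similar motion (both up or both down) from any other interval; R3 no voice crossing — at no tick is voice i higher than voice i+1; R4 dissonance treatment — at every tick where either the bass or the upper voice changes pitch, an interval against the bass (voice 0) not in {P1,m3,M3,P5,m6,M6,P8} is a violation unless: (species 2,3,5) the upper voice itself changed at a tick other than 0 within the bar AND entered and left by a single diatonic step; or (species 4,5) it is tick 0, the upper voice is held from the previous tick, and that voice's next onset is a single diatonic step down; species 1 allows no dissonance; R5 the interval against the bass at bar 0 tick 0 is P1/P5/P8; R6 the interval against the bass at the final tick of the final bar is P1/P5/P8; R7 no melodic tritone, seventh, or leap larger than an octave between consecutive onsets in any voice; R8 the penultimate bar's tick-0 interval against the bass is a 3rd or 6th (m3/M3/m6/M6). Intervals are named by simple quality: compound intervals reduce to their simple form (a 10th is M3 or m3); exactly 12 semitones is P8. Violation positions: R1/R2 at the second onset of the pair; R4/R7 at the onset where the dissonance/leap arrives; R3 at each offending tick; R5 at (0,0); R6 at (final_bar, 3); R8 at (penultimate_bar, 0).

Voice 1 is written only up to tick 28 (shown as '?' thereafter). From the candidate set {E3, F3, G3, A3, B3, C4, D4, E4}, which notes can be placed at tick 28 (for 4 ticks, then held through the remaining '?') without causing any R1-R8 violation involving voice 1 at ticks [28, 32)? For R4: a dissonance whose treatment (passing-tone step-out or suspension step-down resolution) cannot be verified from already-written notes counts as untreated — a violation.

{B3, C4, E4, G3}

E3: violates R2
F3: violates R4,R7
G3: legal
A3: violates R4
B3: legal
C4: legal
D4: violates R4
E4: legal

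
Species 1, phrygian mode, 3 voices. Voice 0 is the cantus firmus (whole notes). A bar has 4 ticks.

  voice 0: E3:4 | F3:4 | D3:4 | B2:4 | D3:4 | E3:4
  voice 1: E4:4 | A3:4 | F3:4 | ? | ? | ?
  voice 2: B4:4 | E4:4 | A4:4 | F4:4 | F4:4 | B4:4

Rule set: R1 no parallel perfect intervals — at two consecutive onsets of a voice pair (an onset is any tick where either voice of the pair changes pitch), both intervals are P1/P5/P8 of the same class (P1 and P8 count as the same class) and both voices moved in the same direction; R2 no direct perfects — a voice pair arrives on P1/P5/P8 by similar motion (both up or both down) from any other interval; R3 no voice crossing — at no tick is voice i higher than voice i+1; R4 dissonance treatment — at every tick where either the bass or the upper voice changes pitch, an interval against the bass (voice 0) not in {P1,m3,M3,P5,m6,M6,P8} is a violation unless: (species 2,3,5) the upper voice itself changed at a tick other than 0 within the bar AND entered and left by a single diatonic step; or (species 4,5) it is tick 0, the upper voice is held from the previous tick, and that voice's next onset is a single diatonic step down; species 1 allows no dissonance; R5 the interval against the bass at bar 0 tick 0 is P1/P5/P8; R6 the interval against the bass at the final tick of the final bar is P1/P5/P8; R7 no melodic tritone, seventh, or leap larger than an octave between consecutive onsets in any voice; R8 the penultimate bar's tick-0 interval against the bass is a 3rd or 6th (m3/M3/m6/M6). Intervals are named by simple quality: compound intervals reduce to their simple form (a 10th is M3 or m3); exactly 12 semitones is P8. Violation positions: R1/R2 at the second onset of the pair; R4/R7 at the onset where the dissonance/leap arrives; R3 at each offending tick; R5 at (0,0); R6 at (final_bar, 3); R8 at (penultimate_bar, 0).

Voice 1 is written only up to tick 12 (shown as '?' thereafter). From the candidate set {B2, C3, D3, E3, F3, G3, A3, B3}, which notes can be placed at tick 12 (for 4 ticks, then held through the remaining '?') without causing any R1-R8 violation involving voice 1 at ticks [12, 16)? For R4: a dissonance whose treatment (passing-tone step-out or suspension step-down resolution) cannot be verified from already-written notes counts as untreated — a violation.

{D3, G3}

B2: violates R2,R7
C3: violates R4
D3: legal
E3: violates R4
F3: violates R4
G3: legal
A3: violates R4
B3: violates R7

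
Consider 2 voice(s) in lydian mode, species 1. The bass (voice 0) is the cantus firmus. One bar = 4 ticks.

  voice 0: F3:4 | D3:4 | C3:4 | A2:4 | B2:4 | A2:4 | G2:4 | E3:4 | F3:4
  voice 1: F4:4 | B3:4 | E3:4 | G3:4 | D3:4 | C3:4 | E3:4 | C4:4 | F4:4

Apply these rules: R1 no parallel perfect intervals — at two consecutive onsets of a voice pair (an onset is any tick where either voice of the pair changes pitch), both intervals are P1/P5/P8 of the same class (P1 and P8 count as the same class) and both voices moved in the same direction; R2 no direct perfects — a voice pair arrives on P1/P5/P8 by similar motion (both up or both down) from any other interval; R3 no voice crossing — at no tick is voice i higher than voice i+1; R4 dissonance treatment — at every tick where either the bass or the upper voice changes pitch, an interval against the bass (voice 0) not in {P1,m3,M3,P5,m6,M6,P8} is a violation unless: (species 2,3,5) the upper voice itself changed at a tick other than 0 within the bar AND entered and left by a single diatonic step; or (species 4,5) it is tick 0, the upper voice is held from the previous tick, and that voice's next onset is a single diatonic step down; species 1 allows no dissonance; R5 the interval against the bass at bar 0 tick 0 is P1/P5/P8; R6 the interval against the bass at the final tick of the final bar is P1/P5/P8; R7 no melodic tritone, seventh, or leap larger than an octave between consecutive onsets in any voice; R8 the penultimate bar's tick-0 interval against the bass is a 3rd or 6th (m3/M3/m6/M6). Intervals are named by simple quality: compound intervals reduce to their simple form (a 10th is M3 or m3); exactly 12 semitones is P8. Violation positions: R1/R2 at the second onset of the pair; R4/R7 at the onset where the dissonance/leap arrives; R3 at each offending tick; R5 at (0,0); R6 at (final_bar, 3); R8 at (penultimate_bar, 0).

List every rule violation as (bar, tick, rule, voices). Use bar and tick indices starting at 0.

(1, 0, R7, (1,))
(3, 0, R4, (0, 1))
(8, 0, R2, (0, 1))

bar 0: v0=F3 v1=F4 downbeat P8
bar 1: v0=D3 v1=B3 downbeat M6
bar 2: v0=C3 v1=E3 downbeat M3
bar 3: v0=A2 v1=G3 downbeat m7
bar 4: v0=B2 v1=D3 downbeat m3
bar 5: v0=A2 v1=C3 downbeat m3
bar 6: v0=G2 v1=E3 downbeat M6
bar 7: v0=E3 v1=C4 downbeat m6
bar 8: v0=F3 v1=F4 downbeat P8
  -> R7 @ bar 1 tick 0 v(1,): F4->B3 leap 6st
  -> R4 @ bar 3 tick 0 v(0, 1): A2/G3 m7 untreated
  -> R2 @ bar 8 tick 0 v(0, 1): E3/C4 m6 -> F3/F4 P8 similar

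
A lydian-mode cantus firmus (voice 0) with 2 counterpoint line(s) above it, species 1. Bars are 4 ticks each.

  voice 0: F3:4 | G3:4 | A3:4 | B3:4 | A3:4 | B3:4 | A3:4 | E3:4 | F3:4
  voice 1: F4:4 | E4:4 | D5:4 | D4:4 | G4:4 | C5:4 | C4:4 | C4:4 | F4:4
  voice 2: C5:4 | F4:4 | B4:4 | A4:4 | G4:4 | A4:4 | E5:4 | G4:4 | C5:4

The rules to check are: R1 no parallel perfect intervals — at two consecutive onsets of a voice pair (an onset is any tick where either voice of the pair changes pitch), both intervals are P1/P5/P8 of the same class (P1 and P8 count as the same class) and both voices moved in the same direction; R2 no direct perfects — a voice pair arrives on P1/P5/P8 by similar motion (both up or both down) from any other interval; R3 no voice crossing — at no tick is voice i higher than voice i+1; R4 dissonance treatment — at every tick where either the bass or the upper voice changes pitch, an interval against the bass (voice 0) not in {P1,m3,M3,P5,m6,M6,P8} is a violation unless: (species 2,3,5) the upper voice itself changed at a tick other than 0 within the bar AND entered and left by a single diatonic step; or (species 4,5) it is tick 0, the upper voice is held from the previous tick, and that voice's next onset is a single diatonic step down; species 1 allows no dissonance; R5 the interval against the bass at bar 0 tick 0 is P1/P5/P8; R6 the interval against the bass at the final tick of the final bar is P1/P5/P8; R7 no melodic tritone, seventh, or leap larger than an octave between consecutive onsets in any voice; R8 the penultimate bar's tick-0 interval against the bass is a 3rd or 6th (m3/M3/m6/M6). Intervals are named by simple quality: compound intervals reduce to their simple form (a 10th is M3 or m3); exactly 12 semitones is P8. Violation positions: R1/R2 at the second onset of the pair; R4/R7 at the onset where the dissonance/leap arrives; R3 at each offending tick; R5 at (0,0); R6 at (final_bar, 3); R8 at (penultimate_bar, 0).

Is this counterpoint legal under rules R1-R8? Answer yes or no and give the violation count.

bar 0: v0=F3 v1=F4 v2=C5 (P5)
bar 1: v0=G3 v1=E4 v2=F4 (m7)
bar 2: v0=A3 v1=D5 v2=B4 (M2)
bar 3: v0=B3 v1=D4 v2=A4 (m7)
bar 4: v0=A3 v1=G4 v2=G4 (m7)
bar 5: v0=B3 v1=C5 v2=A4 (m7)
bar 6: v0=A3 v1=C4 v2=E5 (P5)
bar 7: v0=E3 v1=C4 v2=G4 (m3)
bar 8: v0=F3 v1=F4 v2=C5 (P5)
  R4 @ bar1.0: G3/F4 m7 untreated
  R3 @ bar2.0: D5 above B4
  R4 @ bar2.0: A3/D5 P4 untreated
  R4 @ bar2.0: A3/B4 M2 untreated
  R7 @ bar2.0: E4->D5 leap 10st
  R7 @ bar2.0: F4->B4 leap 6st
  R3 @ bar2.1: D5 above B4
  R3 @ bar2.2: D5 above B4
  R3 @ bar2.3: D5 above B4
  R2 @ bar3.0: D5/B4 m3 -> D4/A4 P5 similar
  R4 @ bar3.0: B3/A4 m7 untreated
  R4 @ bar4.0: A3/G4 m7 untreated
  R4 @ bar4.0: A3/G4 m7 untreated
  R3 @ bar5.0: C5 above A4
  R4 @ bar5.0: B3/C5 m2 untreated
  R4 @ bar5.0: B3/A4 m7 untreated
  R3 @ bar5.1: C5 above A4
  R3 @ bar5.2: C5 above A4
  R3 @ bar5.3: C5 above A4
  R1 @ bar8.0: C4/G4 P5 -> F4/C5 P5 similar
  R2 @ bar8.0: E3/C4 m6 -> F3/F4 P8 similar
  R2 @ bar8.0: E3/G4 m3 -> F3/C5 P5 similar

No (22 violations)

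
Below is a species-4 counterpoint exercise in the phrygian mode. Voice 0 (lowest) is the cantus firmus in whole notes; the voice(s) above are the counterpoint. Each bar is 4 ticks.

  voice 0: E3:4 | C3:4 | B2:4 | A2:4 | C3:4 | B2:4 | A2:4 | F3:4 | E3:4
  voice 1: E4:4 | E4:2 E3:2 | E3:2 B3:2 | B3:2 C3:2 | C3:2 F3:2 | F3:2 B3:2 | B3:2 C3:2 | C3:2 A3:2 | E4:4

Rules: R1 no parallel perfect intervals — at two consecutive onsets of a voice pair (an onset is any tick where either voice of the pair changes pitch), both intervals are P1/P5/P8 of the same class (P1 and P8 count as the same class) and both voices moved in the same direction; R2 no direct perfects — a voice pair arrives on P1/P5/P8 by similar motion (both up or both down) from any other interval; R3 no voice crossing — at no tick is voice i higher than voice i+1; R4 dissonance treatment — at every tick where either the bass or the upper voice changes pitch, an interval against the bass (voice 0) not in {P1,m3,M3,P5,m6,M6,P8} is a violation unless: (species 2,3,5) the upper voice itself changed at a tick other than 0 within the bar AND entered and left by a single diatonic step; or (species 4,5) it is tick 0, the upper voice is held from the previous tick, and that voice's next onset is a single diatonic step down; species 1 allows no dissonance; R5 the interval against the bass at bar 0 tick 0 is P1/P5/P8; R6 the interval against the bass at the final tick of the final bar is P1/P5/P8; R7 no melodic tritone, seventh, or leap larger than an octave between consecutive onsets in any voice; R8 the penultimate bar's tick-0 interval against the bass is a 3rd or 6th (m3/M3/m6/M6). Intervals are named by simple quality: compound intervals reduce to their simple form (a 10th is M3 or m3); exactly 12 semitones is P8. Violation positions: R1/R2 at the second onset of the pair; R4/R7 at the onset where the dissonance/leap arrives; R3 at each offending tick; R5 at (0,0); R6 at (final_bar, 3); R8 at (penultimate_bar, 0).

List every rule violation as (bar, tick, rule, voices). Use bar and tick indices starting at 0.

(2, 0, R4, (0, 1))
(3, 0, R4, (0, 1))
(3, 2, R7, (1,))
(4, 2, R4, (0, 1))
(5, 0, R4, (0, 1))
(5, 2, R7, (1,))
(6, 0, R4, (0, 1))
(6, 2, R7, (1,))
(7, 0, R3, (0, 1))
(7, 0, R4, (0, 1))
(7, 0, R8, (0, 1))
(7, 1, R3, (0, 1))

bar 0: v0=E3 v1=E4 downbeat P8
bar 1: v0=C3 v1=E4 downbeat M3
bar 2: v0=B2 v1=E3 downbeat P4
bar 3: v0=A2 v1=B3 downbeat M2
bar 4: v0=C3 v1=C3 downbeat P1
bar 5: v0=B2 v1=F3 downbeat TT
bar 6: v0=A2 v1=B3 downbeat M2
bar 7: v0=F3 v1=C3 downbeat P4
bar 8: v0=E3 v1=E4 downbeat P8
  -> R4 @ bar 2 tick 0 v(0, 1): B2/E3 P4 untreated
  -> R4 @ bar 3 tick 0 v(0, 1): A2/B3 M2 untreated
  -> R7 @ bar 3 tick 2 v(1,): B3->C3 leap 11st
  -> R4 @ bar 4 tick 2 v(0, 1): C3/F3 P4 untreated
  -> R4 @ bar 5 tick 0 v(0, 1): B2/F3 TT untreated
  -> R7 @ bar 5 tick 2 v(1,): F3->B3 leap 6st
  -> R4 @ bar 6 tick 0 v(0, 1): A2/B3 M2 untreated
  -> R7 @ bar 6 tick 2 v(1,): B3->C3 leap 11st
  -> R3 @ bar 7 tick 0 v(0, 1): F3 above C3
  -> R4 @ bar 7 tick 0 v(0, 1): F3/C3 P4 untreated
  -> R8 @ bar 7 tick 0 v(0, 1): penult P4 not 3rd/6th
  -> R3 @ bar 7 tick 1 v(0, 1): F3 above C3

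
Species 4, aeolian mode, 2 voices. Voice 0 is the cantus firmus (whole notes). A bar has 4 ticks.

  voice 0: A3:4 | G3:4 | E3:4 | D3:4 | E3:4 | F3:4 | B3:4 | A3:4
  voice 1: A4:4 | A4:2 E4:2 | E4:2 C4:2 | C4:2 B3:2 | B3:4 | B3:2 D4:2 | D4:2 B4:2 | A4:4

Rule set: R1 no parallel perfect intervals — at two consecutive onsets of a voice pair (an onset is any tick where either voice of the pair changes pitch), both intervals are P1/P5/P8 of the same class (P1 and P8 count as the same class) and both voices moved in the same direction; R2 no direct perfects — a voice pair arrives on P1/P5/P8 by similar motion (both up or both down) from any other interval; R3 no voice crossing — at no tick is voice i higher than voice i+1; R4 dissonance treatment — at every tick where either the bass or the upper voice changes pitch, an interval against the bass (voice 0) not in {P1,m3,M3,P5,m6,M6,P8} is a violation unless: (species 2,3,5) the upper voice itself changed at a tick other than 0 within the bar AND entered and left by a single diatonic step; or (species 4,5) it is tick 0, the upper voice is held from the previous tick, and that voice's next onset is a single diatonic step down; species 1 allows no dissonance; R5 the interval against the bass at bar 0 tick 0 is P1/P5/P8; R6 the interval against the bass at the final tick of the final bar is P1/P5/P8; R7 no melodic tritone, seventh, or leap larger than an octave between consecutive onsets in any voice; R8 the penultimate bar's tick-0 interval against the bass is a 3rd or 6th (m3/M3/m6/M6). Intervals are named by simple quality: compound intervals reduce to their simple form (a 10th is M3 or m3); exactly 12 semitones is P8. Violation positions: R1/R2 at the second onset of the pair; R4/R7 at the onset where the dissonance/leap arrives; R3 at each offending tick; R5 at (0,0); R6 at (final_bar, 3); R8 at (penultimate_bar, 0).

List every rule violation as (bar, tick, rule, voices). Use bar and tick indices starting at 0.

bar 0: v0=A3 v1=A4 downbeat P8
bar 1: v0=G3 v1=A4 downbeat M2
bar 2: v0=E3 v1=E4 downbeat P8
bar 3: v0=D3 v1=C4 downbeat m7
bar 4: v0=E3 v1=B3 downbeat P5
bar 5: v0=F3 v1=B3 downbeat TT
bar 6: v0=B3 v1=D4 downbeat m3
bar 7: v0=A3 v1=A4 downbeat P8
  -> R4 @ bar 1 tick 0 v(0, 1): G3/A4 M2 untreated
  -> R4 @ bar 5 tick 0 v(0, 1): F3/B3 TT untreated
  -> R7 @ bar 6 tick 0 v(0,): F3->B3 leap 6st
  -> R1 @ bar 7 tick 0 v(0, 1): B3/B4 P8 -> A3/A4 P8 similar

(1, 0, R4, (0, 1))
(5, 0, R4, (0, 1))
(6, 0, R7, (0,))
(7, 0, R1, (0, 1))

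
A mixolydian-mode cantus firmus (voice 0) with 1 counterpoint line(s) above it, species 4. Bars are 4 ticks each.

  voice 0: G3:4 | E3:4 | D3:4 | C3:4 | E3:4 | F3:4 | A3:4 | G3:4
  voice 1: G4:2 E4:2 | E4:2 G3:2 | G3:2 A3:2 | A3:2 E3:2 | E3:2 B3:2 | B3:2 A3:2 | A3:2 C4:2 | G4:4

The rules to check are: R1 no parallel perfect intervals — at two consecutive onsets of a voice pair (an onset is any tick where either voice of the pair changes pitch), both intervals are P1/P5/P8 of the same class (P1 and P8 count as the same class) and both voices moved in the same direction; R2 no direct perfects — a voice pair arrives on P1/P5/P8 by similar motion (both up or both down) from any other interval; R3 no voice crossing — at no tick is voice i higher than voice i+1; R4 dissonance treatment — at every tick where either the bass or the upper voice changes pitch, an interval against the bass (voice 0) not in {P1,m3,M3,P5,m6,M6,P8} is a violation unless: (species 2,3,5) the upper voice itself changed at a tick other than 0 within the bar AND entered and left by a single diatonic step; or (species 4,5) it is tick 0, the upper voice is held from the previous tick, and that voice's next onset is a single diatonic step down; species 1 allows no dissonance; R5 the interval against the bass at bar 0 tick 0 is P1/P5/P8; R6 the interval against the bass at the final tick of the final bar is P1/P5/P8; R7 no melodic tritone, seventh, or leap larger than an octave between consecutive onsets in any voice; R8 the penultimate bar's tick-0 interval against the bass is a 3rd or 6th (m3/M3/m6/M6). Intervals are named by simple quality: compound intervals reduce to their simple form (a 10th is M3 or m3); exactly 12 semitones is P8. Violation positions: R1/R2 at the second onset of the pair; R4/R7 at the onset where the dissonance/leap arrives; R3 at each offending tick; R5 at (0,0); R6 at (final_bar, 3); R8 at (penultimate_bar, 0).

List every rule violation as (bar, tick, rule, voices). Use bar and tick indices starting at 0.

bar 0: v0=G3 v1=G4 downbeat P8
bar 1: v0=E3 v1=E4 downbeat P8
bar 2: v0=D3 v1=G3 downbeat P4
bar 3: v0=C3 v1=A3 downbeat M6
bar 4: v0=E3 v1=E3 downbeat P1
bar 5: v0=F3 v1=B3 downbeat TT
bar 6: v0=A3 v1=A3 downbeat P1
bar 7: v0=G3 v1=G4 downbeat P8
  -> R4 @ bar 2 tick 0 v(0, 1): D3/G3 P4 untreated
  -> R8 @ bar 6 tick 0 v(0, 1): penult P1 not 3rd/6th

(2, 0, R4, (0, 1))
(6, 0, R8, (0, 1))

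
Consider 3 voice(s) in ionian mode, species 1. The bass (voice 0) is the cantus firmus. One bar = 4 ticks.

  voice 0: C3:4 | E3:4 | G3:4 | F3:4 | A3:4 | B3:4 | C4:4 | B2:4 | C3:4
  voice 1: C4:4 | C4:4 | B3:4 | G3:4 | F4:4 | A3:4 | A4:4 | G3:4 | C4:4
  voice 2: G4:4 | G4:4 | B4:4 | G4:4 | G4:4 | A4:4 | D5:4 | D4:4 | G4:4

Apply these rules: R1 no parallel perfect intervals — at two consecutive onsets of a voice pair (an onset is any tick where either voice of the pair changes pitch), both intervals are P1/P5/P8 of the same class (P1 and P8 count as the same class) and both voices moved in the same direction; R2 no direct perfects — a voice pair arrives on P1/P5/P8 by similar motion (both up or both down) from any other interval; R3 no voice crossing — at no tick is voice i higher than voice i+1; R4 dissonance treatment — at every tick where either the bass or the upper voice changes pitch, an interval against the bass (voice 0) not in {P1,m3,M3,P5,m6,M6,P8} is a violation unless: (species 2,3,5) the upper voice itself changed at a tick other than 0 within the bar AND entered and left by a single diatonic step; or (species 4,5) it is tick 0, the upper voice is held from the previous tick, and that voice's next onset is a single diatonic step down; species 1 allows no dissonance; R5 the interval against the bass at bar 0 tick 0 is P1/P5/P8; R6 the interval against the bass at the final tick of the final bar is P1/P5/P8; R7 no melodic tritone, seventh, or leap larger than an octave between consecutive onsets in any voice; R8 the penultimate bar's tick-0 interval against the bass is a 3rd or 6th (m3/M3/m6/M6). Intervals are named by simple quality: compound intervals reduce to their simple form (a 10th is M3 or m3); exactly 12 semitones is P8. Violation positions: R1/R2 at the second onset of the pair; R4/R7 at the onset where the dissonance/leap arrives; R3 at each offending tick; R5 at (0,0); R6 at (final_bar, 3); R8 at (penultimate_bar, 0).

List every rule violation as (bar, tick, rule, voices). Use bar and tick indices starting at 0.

bar 0: v0=C3 v1=C4 v2=G4 downbeat P5
bar 1: v0=E3 v1=C4 v2=G4 downbeat m3
bar 2: v0=G3 v1=B3 v2=B4 downbeat M3
bar 3: v0=F3 v1=G3 v2=G4 downbeat M2
bar 4: v0=A3 v1=F4 v2=G4 downbeat m7
bar 5: v0=B3 v1=A3 v2=A4 downbeat m7
bar 6: v0=C4 v1=A4 v2=D5 downbeat M2
bar 7: v0=B2 v1=G3 v2=D4 downbeat m3
bar 8: v0=C3 v1=C4 v2=G4 downbeat P5
  -> R1 @ bar 3 tick 0 v(1, 2): B3/B4 P8 -> G3/G4 P8 similar
  -> R4 @ bar 3 tick 0 v(0, 1): F3/G3 M2 untreated
  -> R4 @ bar 3 tick 0 v(0, 2): F3/G4 M2 untreated
  -> R4 @ bar 4 tick 0 v(0, 2): A3/G4 m7 untreated
  -> R7 @ bar 4 tick 0 v(1,): G3->F4 leap 10st
  -> R3 @ bar 5 tick 0 v(0, 1): B3 above A3
  -> R4 @ bar 5 tick 0 v(0, 1): B3/A3 M2 untreated
  -> R4 @ bar 5 tick 0 v(0, 2): B3/A4 m7 untreated
  -> R3 @ bar 5 tick 1 v(0, 1): B3 above A3
  -> R3 @ bar 5 tick 2 v(0, 1): B3 above A3
  -> R3 @ bar 5 tick 3 v(0, 1): B3 above A3
  -> R4 @ bar 6 tick 0 v(0, 2): C4/D5 M2 untreated
  -> R2 @ bar 7 tick 0 v(1, 2): A4/D5 P4 -> G3/D4 P5 similar
  -> R7 @ bar 7 tick 0 v(0,): C4->B2 leap 13st
  -> R7 @ bar 7 tick 0 v(1,): A4->G3 leap 14st
  -> R1 @ bar 8 tick 0 v(1, 2): G3/D4 P5 -> C4/G4 P5 similar
  -> R2 @ bar 8 tick 0 v(0, 1): B2/G3 m6 -> C3/C4 P8 similar
  -> R2 @ bar 8 tick 0 v(0, 2): B2/D4 m3 -> C3/G4 P5 similar

(3, 0, R1, (1, 2))
(3, 0, R4, (0, 1))
(3, 0, R4, (0, 2))
(4, 0, R4, (0, 2))
(4, 0, R7, (1,))
(5, 0, R3, (0, 1))
(5, 0, R4, (0, 1))
(5, 0, R4, (0, 2))
(5, 1, R3, (0, 1))
(5, 2, R3, (0, 1))
(5, 3, R3, (0, 1))
(6, 0, R4, (0, 2))
(7, 0, R2, (1, 2))
(7, 0, R7, (0,))
(7, 0, R7, (1,))
(8, 0, R1, (1, 2))
(8, 0, R2, (0, 1))
(8, 0, R2, (0, 2))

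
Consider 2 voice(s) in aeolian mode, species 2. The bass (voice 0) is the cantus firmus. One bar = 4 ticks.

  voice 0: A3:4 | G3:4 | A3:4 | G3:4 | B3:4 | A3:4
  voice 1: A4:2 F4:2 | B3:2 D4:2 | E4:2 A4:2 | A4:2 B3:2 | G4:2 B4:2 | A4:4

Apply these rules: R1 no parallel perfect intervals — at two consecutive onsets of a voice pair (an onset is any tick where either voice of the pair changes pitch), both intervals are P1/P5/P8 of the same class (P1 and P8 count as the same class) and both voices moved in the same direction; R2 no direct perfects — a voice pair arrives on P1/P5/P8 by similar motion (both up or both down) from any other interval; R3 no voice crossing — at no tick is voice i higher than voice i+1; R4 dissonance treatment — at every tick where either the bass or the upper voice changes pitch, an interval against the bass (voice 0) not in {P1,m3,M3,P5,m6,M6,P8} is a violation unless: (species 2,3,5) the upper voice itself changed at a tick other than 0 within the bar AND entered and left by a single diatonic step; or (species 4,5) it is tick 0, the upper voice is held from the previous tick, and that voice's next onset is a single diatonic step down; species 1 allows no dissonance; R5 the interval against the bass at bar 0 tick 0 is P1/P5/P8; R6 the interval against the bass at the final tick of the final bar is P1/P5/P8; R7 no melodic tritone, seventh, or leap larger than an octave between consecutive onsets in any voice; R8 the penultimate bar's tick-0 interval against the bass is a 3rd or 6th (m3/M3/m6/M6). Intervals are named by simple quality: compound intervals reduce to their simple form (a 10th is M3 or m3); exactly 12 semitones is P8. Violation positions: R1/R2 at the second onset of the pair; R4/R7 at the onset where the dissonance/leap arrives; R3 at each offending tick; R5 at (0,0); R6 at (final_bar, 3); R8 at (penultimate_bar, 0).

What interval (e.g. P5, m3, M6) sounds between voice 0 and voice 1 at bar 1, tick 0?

voice 0=G3 voice 1=B3 -> M3

M3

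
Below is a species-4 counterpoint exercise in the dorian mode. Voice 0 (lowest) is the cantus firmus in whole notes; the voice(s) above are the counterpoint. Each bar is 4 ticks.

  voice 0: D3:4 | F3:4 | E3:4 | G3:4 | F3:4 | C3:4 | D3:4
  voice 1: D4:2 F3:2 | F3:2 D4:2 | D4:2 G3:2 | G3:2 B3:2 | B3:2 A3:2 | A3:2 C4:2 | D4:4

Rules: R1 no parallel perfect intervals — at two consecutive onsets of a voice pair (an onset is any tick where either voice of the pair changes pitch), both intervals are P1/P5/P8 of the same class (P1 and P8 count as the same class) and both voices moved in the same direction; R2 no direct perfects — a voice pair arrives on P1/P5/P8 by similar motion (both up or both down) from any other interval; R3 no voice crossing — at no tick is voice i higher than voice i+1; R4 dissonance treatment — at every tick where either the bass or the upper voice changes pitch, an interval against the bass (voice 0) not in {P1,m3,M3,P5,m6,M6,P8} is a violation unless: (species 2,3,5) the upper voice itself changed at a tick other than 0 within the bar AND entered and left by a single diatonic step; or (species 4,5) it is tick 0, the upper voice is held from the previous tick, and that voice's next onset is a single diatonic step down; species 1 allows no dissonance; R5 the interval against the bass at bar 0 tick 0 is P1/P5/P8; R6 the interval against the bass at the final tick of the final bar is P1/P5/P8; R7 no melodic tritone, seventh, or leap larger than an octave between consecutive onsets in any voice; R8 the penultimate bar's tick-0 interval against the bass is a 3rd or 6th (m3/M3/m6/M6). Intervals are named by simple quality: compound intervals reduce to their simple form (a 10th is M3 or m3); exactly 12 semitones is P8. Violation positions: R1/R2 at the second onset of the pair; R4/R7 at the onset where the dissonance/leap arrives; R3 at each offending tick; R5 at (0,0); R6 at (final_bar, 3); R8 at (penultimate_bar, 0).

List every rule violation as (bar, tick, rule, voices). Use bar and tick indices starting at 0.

bar 0: v0=D3 v1=D4 downbeat P8
bar 1: v0=F3 v1=F3 downbeat P1
bar 2: v0=E3 v1=D4 downbeat m7
bar 3: v0=G3 v1=G3 downbeat P1
bar 4: v0=F3 v1=B3 downbeat TT
bar 5: v0=C3 v1=A3 downbeat M6
bar 6: v0=D3 v1=D4 downbeat P8
  -> R4 @ bar 2 tick 0 v(0, 1): E3/D4 m7 untreated
  -> R1 @ bar 6 tick 0 v(0, 1): C3/C4 P8 -> D3/D4 P8 similar

(2, 0, R4, (0, 1))
(6, 0, R1, (0, 1))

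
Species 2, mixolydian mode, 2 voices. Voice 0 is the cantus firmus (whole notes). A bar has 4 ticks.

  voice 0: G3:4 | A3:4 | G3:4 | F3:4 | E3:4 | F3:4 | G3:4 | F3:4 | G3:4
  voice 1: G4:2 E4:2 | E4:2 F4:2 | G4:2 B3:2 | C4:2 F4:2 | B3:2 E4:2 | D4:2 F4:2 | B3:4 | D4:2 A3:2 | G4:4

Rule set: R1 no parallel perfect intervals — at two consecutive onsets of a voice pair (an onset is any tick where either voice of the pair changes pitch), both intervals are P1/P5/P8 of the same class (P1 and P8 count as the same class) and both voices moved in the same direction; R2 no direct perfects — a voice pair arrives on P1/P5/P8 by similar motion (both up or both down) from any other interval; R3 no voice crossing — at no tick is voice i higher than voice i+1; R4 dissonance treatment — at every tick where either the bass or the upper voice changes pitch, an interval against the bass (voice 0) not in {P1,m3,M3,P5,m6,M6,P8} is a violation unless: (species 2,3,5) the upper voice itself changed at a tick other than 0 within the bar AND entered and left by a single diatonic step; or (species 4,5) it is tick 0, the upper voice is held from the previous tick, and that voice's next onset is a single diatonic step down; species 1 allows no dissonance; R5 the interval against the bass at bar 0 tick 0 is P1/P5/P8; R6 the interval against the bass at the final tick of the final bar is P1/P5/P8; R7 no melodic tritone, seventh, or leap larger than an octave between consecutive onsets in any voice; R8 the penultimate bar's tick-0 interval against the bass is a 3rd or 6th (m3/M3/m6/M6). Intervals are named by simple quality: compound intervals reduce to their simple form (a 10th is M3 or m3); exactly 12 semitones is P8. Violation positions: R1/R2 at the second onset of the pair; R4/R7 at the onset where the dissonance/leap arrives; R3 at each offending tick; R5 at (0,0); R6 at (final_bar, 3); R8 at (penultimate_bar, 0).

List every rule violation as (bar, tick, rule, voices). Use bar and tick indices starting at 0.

bar 0: v0=G3 v1=G4 downbeat P8
bar 1: v0=A3 v1=E4 downbeat P5
bar 2: v0=G3 v1=G4 downbeat P8
bar 3: v0=F3 v1=C4 downbeat P5
bar 4: v0=E3 v1=B3 downbeat P5
bar 5: v0=F3 v1=D4 downbeat M6
bar 6: v0=G3 v1=B3 downbeat M3
bar 7: v0=F3 v1=D4 downbeat M6
bar 8: v0=G3 v1=G4 downbeat P8
  -> R2 @ bar 4 tick 0 v(0, 1): F3/F4 P8 -> E3/B3 P5 similar
  -> R7 @ bar 4 tick 0 v(1,): F4->B3 leap 6st
  -> R7 @ bar 6 tick 0 v(1,): F4->B3 leap 6st
  -> R2 @ bar 8 tick 0 v(0, 1): F3/A3 M3 -> G3/G4 P8 similar
  -> R7 @ bar 8 tick 0 v(1,): A3->G4 leap 10st

(4, 0, R2, (0, 1))
(4, 0, R7, (1,))
(6, 0, R7, (1,))
(8, 0, R2, (0, 1))
(8, 0, R7, (1,))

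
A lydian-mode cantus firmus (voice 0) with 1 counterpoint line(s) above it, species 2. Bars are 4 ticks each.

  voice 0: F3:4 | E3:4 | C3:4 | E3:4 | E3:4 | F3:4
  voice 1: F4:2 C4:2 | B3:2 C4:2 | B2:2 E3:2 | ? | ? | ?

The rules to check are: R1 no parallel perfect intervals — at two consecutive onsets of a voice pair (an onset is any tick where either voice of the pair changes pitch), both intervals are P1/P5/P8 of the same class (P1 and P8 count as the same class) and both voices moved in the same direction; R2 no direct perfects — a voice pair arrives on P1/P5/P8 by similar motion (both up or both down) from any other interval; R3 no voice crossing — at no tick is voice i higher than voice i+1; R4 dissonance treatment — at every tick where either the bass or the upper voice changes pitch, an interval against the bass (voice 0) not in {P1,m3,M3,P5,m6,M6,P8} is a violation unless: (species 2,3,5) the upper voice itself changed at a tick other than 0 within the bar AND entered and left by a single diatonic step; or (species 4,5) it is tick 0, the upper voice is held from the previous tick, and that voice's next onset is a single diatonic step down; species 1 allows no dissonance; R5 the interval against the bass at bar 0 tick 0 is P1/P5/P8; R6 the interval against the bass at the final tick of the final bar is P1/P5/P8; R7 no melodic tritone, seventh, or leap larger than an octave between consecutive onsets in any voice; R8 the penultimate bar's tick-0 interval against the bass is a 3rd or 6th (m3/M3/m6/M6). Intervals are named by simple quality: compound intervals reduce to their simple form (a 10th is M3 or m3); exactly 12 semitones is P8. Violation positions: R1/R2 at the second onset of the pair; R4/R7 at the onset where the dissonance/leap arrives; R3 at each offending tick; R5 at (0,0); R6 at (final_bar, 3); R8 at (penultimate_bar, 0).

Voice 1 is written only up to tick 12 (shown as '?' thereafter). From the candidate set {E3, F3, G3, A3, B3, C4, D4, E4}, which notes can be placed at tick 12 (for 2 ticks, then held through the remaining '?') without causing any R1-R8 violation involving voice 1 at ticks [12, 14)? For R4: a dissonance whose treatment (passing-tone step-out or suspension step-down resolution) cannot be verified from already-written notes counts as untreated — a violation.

E3: legal
F3: violates R4
G3: legal
A3: violates R4
B3: violates R2
C4: legal
D4: violates R4,R7
E4: violates R2

{C4, E3, G3}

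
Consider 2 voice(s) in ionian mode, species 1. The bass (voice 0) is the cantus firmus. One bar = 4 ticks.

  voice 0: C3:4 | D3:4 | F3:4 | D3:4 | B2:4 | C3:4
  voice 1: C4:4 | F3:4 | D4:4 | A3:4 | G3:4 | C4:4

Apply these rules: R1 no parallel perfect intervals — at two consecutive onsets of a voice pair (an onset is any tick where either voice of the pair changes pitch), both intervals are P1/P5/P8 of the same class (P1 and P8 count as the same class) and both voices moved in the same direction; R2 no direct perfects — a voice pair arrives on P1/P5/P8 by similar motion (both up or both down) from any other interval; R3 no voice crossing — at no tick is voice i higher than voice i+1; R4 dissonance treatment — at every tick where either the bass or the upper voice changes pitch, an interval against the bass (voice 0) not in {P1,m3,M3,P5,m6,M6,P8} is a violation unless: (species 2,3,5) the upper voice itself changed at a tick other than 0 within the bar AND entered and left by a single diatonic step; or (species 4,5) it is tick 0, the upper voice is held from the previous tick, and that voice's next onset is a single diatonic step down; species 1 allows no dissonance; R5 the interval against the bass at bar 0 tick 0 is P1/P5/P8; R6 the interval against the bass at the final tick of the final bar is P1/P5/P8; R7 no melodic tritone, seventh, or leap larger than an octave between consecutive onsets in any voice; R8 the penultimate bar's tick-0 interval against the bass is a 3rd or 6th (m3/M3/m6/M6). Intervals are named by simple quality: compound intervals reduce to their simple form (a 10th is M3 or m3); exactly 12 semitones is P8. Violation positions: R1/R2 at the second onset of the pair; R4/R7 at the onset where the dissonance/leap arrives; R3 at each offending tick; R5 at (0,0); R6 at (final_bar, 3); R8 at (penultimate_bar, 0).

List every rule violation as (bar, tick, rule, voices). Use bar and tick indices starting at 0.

(3, 0, R2, (0, 1))
(5, 0, R2, (0, 1))

bar 0: v0=C3 v1=C4 downbeat P8
bar 1: v0=D3 v1=F3 downbeat m3
bar 2: v0=F3 v1=D4 downbeat M6
bar 3: v0=D3 v1=A3 downbeat P5
bar 4: v0=B2 v1=G3 downbeat m6
bar 5: v0=C3 v1=C4 downbeat P8
  -> R2 @ bar 3 tick 0 v(0, 1): F3/D4 M6 -> D3/A3 P5 similar
  -> R2 @ bar 5 tick 0 v(0, 1): B2/G3 m6 -> C3/C4 P8 similar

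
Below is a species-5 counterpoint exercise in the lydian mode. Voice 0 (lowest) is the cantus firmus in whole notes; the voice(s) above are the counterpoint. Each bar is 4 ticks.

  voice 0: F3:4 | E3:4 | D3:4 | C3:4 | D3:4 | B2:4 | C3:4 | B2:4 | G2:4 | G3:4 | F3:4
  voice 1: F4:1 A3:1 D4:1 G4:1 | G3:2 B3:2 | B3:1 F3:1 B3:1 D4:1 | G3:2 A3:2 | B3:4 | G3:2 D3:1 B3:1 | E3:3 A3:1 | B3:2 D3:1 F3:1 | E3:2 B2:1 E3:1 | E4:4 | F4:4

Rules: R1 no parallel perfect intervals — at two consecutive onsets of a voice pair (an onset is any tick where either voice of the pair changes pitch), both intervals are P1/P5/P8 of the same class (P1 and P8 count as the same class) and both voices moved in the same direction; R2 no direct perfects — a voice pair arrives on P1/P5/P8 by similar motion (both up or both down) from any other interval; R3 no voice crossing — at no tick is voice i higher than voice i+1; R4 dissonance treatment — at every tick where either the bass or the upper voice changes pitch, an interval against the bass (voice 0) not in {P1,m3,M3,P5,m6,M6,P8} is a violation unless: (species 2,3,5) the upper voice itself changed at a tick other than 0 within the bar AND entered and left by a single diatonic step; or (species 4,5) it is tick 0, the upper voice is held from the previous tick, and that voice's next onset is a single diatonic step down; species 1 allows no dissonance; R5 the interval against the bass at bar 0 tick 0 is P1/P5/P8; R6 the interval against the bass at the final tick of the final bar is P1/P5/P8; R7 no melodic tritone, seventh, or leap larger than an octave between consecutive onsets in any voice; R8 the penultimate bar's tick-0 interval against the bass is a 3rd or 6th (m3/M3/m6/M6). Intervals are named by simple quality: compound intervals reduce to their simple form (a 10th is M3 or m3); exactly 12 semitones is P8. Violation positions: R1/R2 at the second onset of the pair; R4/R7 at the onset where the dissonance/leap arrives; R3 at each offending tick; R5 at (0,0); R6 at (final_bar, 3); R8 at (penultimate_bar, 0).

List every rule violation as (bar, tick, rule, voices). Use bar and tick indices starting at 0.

(0, 3, R4, (0, 1))
(2, 1, R7, (1,))
(2, 2, R7, (1,))
(3, 0, R2, (0, 1))
(7, 3, R4, (0, 1))

bar 0: v0=F3 v1=F4 downbeat P8
bar 1: v0=E3 v1=G3 downbeat m3
bar 2: v0=D3 v1=B3 downbeat M6
bar 3: v0=C3 v1=G3 downbeat P5
bar 4: v0=D3 v1=B3 downbeat M6
bar 5: v0=B2 v1=G3 downbeat m6
bar 6: v0=C3 v1=E3 downbeat M3
bar 7: v0=B2 v1=B3 downbeat P8
bar 8: v0=G2 v1=E3 downbeat M6
bar 9: v0=G3 v1=E4 downbeat M6
bar 10: v0=F3 v1=F4 downbeat P8
  -> R4 @ bar 0 tick 3 v(0, 1): F3/G4 M2 untreated
  -> R7 @ bar 2 tick 1 v(1,): B3->F3 leap 6st
  -> R7 @ bar 2 tick 2 v(1,): F3->B3 leap 6st
  -> R2 @ bar 3 tick 0 v(0, 1): D3/D4 P8 -> C3/G3 P5 similar
  -> R4 @ bar 7 tick 3 v(0, 1): B2/F3 TT untreated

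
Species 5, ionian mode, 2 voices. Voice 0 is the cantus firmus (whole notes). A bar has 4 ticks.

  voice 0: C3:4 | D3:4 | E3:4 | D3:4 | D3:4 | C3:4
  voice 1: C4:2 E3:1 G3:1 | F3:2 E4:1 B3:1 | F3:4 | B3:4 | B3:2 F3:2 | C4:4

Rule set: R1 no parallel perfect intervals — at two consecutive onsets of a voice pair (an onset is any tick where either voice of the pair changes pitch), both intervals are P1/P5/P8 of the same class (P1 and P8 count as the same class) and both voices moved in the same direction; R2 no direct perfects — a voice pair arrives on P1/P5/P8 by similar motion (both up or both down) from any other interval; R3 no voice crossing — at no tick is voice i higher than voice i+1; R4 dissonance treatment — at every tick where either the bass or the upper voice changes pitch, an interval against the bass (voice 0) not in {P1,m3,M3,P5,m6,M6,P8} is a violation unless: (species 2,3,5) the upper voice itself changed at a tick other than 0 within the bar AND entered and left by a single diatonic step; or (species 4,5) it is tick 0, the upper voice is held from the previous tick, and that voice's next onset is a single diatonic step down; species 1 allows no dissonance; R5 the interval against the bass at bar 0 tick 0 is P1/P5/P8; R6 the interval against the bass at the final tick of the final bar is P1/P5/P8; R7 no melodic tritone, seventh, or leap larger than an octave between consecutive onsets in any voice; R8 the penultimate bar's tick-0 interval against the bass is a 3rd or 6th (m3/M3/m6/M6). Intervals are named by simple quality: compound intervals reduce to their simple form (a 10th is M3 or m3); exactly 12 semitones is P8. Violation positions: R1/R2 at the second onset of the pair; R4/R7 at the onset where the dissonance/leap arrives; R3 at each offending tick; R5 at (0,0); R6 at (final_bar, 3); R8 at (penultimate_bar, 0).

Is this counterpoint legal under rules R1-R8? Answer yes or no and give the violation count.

No (6 violations)

bar 0: v0=C3 v1=C4 (P8)
bar 1: v0=D3 v1=F3 (m3)
bar 2: v0=E3 v1=F3 (m2)
bar 3: v0=D3 v1=B3 (M6)
bar 4: v0=D3 v1=B3 (M6)
bar 5: v0=C3 v1=C4 (P8)
  R4 @ bar1.2: D3/E4 M2 untreated
  R7 @ bar1.2: F3->E4 leap 11st
  R4 @ bar2.0: E3/F3 m2 untreated
  R7 @ bar2.0: B3->F3 leap 6st
  R7 @ bar3.0: F3->B3 leap 6st
  R7 @ bar4.2: B3->F3 leap 6st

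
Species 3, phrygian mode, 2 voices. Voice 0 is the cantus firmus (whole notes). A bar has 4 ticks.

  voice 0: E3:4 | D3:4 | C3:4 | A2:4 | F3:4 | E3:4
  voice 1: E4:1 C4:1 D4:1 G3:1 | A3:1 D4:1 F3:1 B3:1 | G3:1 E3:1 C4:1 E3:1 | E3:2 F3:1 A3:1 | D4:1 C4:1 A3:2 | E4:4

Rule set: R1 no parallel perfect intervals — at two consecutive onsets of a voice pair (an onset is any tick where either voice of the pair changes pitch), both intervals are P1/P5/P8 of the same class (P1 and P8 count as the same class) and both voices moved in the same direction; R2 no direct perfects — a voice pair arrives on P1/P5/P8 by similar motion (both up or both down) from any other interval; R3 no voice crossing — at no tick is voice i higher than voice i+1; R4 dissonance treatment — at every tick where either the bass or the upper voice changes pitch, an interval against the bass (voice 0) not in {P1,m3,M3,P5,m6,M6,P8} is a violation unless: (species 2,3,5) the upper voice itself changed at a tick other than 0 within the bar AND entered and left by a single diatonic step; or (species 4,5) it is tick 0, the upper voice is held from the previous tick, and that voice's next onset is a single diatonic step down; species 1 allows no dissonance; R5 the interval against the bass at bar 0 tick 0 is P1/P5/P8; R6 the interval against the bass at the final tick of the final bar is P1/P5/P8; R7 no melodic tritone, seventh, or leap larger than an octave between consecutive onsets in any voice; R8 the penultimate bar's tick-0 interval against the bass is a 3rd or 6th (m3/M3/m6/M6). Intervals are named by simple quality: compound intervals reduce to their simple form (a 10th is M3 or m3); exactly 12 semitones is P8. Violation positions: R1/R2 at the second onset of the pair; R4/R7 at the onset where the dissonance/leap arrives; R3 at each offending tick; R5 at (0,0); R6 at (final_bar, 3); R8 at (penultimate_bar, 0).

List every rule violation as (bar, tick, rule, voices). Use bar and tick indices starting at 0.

bar 0: v0=E3 v1=E4 downbeat P8
bar 1: v0=D3 v1=A3 downbeat P5
bar 2: v0=C3 v1=G3 downbeat P5
bar 3: v0=A2 v1=E3 downbeat P5
bar 4: v0=F3 v1=D4 downbeat M6
bar 5: v0=E3 v1=E4 downbeat P8
  -> R4 @ bar 0 tick 2 v(0, 1): E3/D4 m7 untreated
  -> R7 @ bar 1 tick 3 v(1,): F3->B3 leap 6st
  -> R2 @ bar 2 tick 0 v(0, 1): D3/B3 M6 -> C3/G3 P5 similar

(0, 2, R4, (0, 1))
(1, 3, R7, (1,))
(2, 0, R2, (0, 1))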